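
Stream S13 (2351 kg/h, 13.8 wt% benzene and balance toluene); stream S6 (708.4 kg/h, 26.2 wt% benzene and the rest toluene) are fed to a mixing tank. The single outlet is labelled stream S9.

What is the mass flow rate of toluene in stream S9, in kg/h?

toluene out = toluene in = 2351×0.862 + 708.4×0.738 = 2549.4 kg/h.

2549 kg/h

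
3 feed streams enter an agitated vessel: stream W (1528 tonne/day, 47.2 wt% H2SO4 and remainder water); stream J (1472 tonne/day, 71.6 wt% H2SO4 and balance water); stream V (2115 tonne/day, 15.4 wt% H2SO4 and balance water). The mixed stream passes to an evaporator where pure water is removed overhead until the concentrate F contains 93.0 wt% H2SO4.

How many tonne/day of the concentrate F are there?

2259 tonne/day

H2SO4 entering = 1528×0.472 + 1472×0.716 + 2115×0.154 = 2100.9 tonne/day.
All H2SO4 reports to F, so F = 2100.9/0.930 = 2259 tonne/day.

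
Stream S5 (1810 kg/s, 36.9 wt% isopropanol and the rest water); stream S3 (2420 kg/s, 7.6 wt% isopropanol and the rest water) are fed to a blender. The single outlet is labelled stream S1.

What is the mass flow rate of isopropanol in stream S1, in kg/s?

isopropanol out = isopropanol in = 1810×0.369 + 2420×0.076 = 851.81 kg/s.

851.8 kg/s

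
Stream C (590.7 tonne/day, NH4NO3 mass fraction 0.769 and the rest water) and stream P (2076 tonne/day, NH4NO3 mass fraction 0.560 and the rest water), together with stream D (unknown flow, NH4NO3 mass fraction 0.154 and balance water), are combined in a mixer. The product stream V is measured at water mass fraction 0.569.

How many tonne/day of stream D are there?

Let D be the unknown flow. Total out = 2666.7 + D.
water balance: 1049.9 + 0.846·D = 0.569·(2666.7 + D)
(0.846 − 0.569)·D = 0.569×2666.7 − 1049.9 = 467.46
D = 467.46 / 0.277 = 1687.6 tonne/day

1688 tonne/day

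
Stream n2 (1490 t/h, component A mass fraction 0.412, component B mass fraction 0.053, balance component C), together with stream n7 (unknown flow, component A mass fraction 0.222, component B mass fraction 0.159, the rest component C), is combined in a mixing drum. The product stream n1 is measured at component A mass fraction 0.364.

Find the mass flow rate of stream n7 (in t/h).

Let n7 be the unknown flow. Total out = 1490 + n7.
component A balance: 613.88 + 0.222·n7 = 0.364·(1490 + n7)
(0.222 − 0.364)·n7 = 0.364×1490 − 613.88 = -71.52
n7 = -71.52 / -0.142 = 503.66 t/h

503.7 t/h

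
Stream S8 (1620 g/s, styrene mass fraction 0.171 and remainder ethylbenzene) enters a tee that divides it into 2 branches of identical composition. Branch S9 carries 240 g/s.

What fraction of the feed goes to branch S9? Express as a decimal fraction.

Fraction to S9 = 240/1620 = 0.1481.

0.148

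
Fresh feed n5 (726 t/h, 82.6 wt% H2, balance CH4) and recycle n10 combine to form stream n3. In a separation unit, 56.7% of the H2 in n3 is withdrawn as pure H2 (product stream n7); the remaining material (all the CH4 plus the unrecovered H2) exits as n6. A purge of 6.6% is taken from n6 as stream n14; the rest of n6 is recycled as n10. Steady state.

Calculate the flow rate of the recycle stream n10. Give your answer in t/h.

2195 t/h

CH4 enters only via n5 and leaves only via the purge: 726×0.174 = 0.066×(CH4 in n6), and the separation unit passes all CH4, so CH4 in n3 = CH4 in n6 = 1914 t/h.
H2 in n3: m_A = 726×0.826 + (1−0.066)·(1−0.567)·m_A, so m_A = 599.68/0.5956 = 1006.9 t/h.
n6 = (1−0.567)×1006.9 + 1914 = 2350 t/h.
Recycle n10 = (1−0.066)×2350 = 2194.9 t/h.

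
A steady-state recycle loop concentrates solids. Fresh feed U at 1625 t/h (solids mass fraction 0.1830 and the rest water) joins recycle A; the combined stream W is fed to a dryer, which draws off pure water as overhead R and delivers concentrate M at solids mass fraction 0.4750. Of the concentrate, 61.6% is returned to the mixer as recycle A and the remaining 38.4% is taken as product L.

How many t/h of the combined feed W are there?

Overall solids balance (none leaves overhead): solids in fresh feed = solids in product, i.e. 1625×0.183 = (1−0.616)·M·0.475.
M = 297.38/(0.475×0.384) = 1630.3 t/h.
Recycle A = 0.616×1630.3 = 1004.3 t/h.
Combined feed W = 1625 + 1004.3 = 2629.3 t/h.

2629 t/h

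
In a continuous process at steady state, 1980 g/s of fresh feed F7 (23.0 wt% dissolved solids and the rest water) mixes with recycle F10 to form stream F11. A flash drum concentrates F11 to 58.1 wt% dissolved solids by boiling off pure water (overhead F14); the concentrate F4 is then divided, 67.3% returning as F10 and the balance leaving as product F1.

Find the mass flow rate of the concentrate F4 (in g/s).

Overall dissolved solids balance (none leaves overhead): dissolved solids in fresh feed = dissolved solids in product, i.e. 1980×0.230 = (1−0.673)·F4·0.581.
F4 = 455.4/(0.581×0.327) = 2397 g/s.

2397 g/s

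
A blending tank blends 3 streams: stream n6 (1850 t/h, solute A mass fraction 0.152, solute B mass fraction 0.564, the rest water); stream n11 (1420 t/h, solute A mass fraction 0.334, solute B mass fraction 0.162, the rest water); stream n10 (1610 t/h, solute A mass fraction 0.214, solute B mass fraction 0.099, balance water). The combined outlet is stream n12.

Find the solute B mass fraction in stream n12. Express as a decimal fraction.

0.294

Total flow out = 1850 + 1420 + 1610 = 4880 t/h.
solute B in = 1850×0.564 + 1420×0.162 + 1610×0.099 = 1432.8 t/h.
solute B mass fraction in n12 = 1432.8/4880 = 0.294.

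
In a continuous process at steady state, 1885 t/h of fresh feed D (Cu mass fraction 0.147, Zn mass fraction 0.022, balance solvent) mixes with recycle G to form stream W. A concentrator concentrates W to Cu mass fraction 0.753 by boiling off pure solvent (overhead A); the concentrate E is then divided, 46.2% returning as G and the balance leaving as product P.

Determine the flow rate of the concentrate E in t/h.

Overall Cu balance (none leaves overhead): Cu in fresh feed = Cu in product, i.e. 1885×0.147 = (1−0.462)·E·0.753.
E = 277.09/(0.753×0.538) = 683.99 t/h.

684 t/h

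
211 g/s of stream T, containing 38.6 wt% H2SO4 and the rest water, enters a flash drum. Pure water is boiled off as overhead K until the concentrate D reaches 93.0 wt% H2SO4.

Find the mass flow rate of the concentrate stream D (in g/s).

H2SO4 is conserved: 211×0.386 = 81.446 g/s all reports to the concentrate.
Concentrate = 81.446/(target fraction) = 87.576 g/s.

87.58 g/s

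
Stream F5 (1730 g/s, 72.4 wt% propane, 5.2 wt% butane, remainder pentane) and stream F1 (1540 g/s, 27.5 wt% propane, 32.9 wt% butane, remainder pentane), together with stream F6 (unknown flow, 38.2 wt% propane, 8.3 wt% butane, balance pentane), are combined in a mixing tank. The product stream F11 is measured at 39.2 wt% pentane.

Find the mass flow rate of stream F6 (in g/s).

Let F6 be the unknown flow. Total out = 3270 + F6.
pentane balance: 997.36 + 0.535·F6 = 0.392·(3270 + F6)
(0.535 − 0.392)·F6 = 0.392×3270 − 997.36 = 284.48
F6 = 284.48 / 0.143 = 1989.4 g/s

1989 g/s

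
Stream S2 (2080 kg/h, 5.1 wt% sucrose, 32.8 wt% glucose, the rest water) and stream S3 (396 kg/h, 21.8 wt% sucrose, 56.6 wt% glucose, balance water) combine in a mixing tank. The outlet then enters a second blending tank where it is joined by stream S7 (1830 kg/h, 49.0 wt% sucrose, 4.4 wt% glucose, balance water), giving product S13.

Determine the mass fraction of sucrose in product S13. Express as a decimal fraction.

0.253

Overall, product flow = 4306 kg/h.
sucrose in = 2080×0.051 + 396×0.218 + 1830×0.490 = 1089.1 kg/h.
sucrose fraction in S13 = 0.253.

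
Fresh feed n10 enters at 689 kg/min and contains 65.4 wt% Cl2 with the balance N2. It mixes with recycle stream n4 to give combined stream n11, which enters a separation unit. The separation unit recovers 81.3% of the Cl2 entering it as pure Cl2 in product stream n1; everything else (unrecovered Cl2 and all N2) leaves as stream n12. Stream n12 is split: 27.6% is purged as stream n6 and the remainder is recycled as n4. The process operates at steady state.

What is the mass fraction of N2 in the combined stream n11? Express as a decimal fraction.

N2 enters only via n10 and leaves only via the purge: 689×0.346 = 0.276×(N2 in n12), and the separation unit passes all N2, so N2 in n11 = N2 in n12 = 863.75 kg/min.
Cl2 in n11: m_A = 689×0.654 + (1−0.276)·(1−0.813)·m_A, so m_A = 450.61/0.8646 = 521.17 kg/min.
n11 = 521.17 + 863.75 = 1384.9 kg/min.
N2 fraction in n11 = 863.75/1384.9 = 0.624.

0.624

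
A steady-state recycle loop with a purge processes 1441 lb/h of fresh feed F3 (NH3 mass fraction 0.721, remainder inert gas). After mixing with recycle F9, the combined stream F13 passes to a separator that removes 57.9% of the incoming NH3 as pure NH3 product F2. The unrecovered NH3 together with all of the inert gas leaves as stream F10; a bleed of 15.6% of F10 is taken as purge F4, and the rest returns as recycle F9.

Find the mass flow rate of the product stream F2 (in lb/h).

933.1 lb/h

NH3 in F13: m_A = 1441×0.721 + (1−0.156)·(1−0.579)·m_A, so m_A = 1039/0.6447 = 1611.6 lb/h.
Product F2 = 0.579×1611.6 = 933.12 lb/h.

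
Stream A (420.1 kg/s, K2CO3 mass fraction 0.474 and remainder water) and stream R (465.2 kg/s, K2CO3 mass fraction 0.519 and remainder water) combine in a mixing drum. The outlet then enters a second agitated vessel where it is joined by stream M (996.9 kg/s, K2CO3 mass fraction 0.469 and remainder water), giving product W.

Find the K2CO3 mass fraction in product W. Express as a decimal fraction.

Overall, product flow = 1882.2 kg/s.
K2CO3 in = 420.1×0.474 + 465.2×0.519 + 996.9×0.469 = 908.11 kg/s.
K2CO3 fraction in W = 0.482.

0.482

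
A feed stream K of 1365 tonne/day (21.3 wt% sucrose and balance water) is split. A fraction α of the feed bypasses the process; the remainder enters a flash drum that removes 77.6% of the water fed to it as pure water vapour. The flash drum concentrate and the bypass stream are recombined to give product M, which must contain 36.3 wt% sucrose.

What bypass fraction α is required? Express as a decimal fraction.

0.323

All 1365×0.213 = 290.75 tonne/day of sucrose reaches M, so M = 290.75/0.363 = 800.95 tonne/day and vapour = 564.05 tonne/day.
The evaporator receives (1−α)·1365 of feed at 0.787 water and removes 0.776 of that water:
0.776×0.787×(1−α)×1365 = 564.05
(1−α) = 564.05/833.62 = 0.6766;  α = 0.3234.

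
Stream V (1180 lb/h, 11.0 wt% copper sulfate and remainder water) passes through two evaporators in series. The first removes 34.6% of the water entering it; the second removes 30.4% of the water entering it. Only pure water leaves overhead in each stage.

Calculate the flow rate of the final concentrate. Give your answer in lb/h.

water in feed = 1180×0.890 = 1050.2 lb/h.
After stage 1: water left = (1−0.346)×1050.2 = 686.83; stream total = 816.63 lb/h.
After stage 2: water left = (1−0.304)×686.83 = 478.03; final concentrate = 607.83 lb/h.

607.8 lb/h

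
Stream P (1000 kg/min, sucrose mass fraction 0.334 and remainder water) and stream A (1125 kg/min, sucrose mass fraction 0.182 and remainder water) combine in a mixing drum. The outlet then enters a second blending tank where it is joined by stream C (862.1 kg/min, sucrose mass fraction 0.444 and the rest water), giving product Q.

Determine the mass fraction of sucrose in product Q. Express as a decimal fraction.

0.309

Overall, product flow = 2987.1 kg/min.
sucrose in = 1000×0.334 + 1125×0.182 + 862.1×0.444 = 921.52 kg/min.
sucrose fraction in Q = 0.309.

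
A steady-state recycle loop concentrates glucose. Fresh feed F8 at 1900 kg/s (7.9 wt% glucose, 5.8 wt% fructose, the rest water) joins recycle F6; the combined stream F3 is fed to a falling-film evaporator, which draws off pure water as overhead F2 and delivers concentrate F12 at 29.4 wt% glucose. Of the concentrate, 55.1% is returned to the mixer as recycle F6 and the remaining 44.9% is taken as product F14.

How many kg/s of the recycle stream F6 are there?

Overall glucose balance (none leaves overhead): glucose in fresh feed = glucose in product, i.e. 1900×0.079 = (1−0.551)·F12·0.294.
F12 = 150.1/(0.294×0.449) = 1137.1 kg/s.
Recycle F6 = 0.551×1137.1 = 626.53 kg/s.

626.5 kg/s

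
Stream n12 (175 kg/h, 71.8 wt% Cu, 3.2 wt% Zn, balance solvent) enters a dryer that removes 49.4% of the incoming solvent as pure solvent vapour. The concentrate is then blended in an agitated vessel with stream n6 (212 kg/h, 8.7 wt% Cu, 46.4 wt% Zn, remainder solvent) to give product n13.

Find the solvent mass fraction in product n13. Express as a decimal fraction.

Vapour removed = 0.494×0.250×175 = 21.613 kg/h; concentrate = 153.39 kg/h.
solvent reaching the mixer = 22.137 (from concentrate) + 212×0.449 = 117.33 kg/h.
Product flow = 153.39 + 212 = 365.39 kg/h; solvent fraction = 0.321.

0.321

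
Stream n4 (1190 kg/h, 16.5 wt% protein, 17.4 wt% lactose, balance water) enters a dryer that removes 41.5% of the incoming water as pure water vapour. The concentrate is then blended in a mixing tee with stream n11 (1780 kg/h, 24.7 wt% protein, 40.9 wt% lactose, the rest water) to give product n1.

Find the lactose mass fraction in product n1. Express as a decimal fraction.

Vapour removed = 0.415×0.661×1190 = 326.43 kg/h; concentrate = 863.57 kg/h.
lactose reaching the mixer = 207.06 (from concentrate) + 1780×0.409 = 935.08 kg/h.
Product flow = 863.57 + 1780 = 2643.6 kg/h; lactose fraction = 0.354.

0.354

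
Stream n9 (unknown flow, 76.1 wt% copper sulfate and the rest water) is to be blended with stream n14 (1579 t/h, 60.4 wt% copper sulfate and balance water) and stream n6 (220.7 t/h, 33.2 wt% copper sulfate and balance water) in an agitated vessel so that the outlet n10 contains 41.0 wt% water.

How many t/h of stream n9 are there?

203.7 t/h

Let n9 be the unknown flow. Total out = 1799.7 + n9.
water balance: 772.71 + 0.239·n9 = 0.410·(1799.7 + n9)
(0.239 − 0.410)·n9 = 0.410×1799.7 − 772.71 = -34.835
n9 = -34.835 / -0.171 = 203.71 t/h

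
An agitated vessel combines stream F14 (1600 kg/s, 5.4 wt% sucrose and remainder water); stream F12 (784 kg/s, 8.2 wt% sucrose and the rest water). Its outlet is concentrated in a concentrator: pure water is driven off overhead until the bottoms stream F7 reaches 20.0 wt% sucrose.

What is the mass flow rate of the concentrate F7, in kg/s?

753.4 kg/s

sucrose entering = 1600×0.054 + 784×0.082 = 150.69 kg/s.
All sucrose reports to F7, so F7 = 150.69/0.200 = 753.44 kg/s.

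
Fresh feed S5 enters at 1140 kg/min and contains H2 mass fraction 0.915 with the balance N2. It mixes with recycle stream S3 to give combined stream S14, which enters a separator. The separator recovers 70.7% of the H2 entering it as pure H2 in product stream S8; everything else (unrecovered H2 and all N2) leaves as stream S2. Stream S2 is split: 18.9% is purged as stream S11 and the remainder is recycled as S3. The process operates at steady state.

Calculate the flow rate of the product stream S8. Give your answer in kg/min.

H2 in S14: m_A = 1140×0.915 + (1−0.189)·(1−0.707)·m_A, so m_A = 1043.1/0.7624 = 1368.2 kg/min.
Product S8 = 0.707×1368.2 = 967.33 kg/min.

967.3 kg/min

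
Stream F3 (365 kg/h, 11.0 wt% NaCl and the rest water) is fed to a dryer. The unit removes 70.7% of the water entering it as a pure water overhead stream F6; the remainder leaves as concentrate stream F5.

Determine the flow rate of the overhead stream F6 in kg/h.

229.7 kg/h

water entering = 365×0.890 = 324.85 kg/h; overhead removed = 0.707×324.85 = 229.67 kg/h.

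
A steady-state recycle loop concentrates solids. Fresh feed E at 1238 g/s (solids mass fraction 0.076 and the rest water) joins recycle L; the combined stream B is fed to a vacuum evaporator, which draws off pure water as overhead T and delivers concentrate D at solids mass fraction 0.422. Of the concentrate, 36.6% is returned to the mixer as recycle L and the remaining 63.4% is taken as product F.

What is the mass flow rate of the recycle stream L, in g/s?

128.7 g/s

Overall solids balance (none leaves overhead): solids in fresh feed = solids in product, i.e. 1238×0.076 = (1−0.366)·D·0.422.
D = 94.088/(0.422×0.634) = 351.67 g/s.
Recycle L = 0.366×351.67 = 128.71 g/s.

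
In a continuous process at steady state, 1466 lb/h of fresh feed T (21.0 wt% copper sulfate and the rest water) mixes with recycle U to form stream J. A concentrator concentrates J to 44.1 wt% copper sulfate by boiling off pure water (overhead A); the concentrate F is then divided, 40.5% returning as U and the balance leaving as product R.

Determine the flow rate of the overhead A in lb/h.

767.9 lb/h

Overall copper sulfate balance (none leaves overhead): copper sulfate in fresh feed = copper sulfate in product, i.e. 1466×0.210 = (1−0.405)·F·0.441.
F = 307.86/(0.441×0.595) = 1173.3 lb/h.
Recycle U = 0.405×1173.3 = 475.17 lb/h.
Combined feed J = 1466 + 475.17 = 1941.2 lb/h.
Overhead A = J − F = 1941.2 − 1173.3 = 767.9 lb/h.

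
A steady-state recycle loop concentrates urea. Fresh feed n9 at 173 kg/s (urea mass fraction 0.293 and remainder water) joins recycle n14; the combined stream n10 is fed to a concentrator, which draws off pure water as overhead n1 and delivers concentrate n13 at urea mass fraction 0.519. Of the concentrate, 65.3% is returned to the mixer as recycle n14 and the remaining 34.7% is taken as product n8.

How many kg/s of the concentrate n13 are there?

281.5 kg/s

Overall urea balance (none leaves overhead): urea in fresh feed = urea in product, i.e. 173×0.293 = (1−0.653)·n13·0.519.
n13 = 50.689/(0.519×0.347) = 281.46 kg/s.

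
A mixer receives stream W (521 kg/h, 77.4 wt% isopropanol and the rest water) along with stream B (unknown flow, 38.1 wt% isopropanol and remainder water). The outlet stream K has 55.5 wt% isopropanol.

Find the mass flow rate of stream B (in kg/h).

655.7 kg/h

Let B be the unknown flow. Total out = 521 + B.
isopropanol balance: 403.25 + 0.381·B = 0.555·(521 + B)
(0.381 − 0.555)·B = 0.555×521 − 403.25 = -114.1
B = -114.1 / -0.174 = 655.74 kg/h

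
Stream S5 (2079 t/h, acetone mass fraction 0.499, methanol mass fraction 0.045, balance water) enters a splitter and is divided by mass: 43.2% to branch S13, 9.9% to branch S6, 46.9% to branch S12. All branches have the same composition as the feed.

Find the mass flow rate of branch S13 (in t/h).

Branch S13 flow = 0.432×2079 = 898.13 t/h.

898.1 t/h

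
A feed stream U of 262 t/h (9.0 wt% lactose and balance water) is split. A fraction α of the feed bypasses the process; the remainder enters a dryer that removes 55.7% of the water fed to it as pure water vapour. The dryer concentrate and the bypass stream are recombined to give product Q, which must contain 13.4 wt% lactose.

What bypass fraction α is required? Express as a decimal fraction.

0.352

All 262×0.090 = 23.58 t/h of lactose reaches Q, so Q = 23.58/0.134 = 175.97 t/h and vapour = 86.03 t/h.
The evaporator receives (1−α)·262 of feed at 0.910 water and removes 0.557 of that water:
0.557×0.910×(1−α)×262 = 86.03
(1−α) = 86.03/132.8 = 0.6478;  α = 0.3522.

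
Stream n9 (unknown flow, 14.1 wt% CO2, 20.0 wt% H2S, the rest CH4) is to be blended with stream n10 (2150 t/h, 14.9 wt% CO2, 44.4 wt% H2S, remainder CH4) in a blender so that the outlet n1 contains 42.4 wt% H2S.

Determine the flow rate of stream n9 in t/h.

Let n9 be the unknown flow. Total out = 2150 + n9.
H2S balance: 954.6 + 0.200·n9 = 0.424·(2150 + n9)
(0.200 − 0.424)·n9 = 0.424×2150 − 954.6 = -43
n9 = -43 / -0.224 = 191.96 t/h

192 t/h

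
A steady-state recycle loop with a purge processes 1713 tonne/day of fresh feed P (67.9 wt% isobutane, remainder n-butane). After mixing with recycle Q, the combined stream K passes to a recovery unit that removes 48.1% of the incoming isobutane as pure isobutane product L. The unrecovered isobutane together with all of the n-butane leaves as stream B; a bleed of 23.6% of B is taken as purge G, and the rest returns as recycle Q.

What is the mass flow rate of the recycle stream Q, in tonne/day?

2544 tonne/day

n-butane enters only via P and leaves only via the purge: 1713×0.321 = 0.236×(n-butane in B), and the recovery unit passes all n-butane, so n-butane in K = n-butane in B = 2330 tonne/day.
isobutane in K: m_A = 1713×0.679 + (1−0.236)·(1−0.481)·m_A, so m_A = 1163.1/0.6035 = 1927.4 tonne/day.
B = (1−0.481)×1927.4 + 2330 = 3330.3 tonne/day.
Recycle Q = (1−0.236)×3330.3 = 2544.3 tonne/day.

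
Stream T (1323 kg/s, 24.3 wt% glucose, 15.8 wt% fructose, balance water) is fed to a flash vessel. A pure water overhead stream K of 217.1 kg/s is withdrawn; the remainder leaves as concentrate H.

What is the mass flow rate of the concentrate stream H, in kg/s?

Concentrate = 1323 − 217.1 = 1105.9 kg/s.

1106 kg/s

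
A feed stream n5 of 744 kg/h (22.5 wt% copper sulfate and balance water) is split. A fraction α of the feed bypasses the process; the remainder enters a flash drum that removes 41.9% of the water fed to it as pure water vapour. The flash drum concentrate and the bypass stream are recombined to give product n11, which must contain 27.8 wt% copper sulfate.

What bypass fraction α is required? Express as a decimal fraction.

0.413

All 744×0.225 = 167.4 kg/h of copper sulfate reaches n11, so n11 = 167.4/0.278 = 602.16 kg/h and vapour = 141.84 kg/h.
The evaporator receives (1−α)·744 of feed at 0.775 water and removes 0.419 of that water:
0.419×0.775×(1−α)×744 = 141.84
(1−α) = 141.84/241.6 = 0.5871;  α = 0.4129.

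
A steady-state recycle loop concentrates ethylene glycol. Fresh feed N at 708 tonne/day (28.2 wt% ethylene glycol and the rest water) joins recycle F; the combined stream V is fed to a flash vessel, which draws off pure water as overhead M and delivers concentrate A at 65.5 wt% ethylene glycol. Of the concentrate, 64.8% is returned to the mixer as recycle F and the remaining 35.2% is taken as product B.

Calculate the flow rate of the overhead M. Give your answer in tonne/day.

Overall ethylene glycol balance (none leaves overhead): ethylene glycol in fresh feed = ethylene glycol in product, i.e. 708×0.282 = (1−0.648)·A·0.655.
A = 199.66/(0.655×0.352) = 865.96 tonne/day.
Recycle F = 0.648×865.96 = 561.14 tonne/day.
Combined feed V = 708 + 561.14 = 1269.1 tonne/day.
Overhead M = V − A = 1269.1 − 865.96 = 403.18 tonne/day.

403.2 tonne/day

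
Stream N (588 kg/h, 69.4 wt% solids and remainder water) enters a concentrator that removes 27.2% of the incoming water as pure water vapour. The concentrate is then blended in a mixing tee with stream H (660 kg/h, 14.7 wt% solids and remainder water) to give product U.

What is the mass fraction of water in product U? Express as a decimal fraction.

0.579

Vapour removed = 0.272×0.306×588 = 48.94 kg/h; concentrate = 539.06 kg/h.
water reaching the mixer = 130.99 (from concentrate) + 660×0.853 = 693.97 kg/h.
Product flow = 539.06 + 660 = 1199.1 kg/h; water fraction = 0.579.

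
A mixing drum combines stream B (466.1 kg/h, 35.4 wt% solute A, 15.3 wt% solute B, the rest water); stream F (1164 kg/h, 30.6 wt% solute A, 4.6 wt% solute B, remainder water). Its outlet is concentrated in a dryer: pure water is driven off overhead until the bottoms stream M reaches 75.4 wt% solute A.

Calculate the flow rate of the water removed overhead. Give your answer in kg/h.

solute A entering = 466.1×0.354 + 1164×0.306 = 521.18 kg/h.
All solute A reports to M, so M = 521.18/0.754 = 691.22 kg/h.
Total feed = 1630.1 kg/h; overhead = 1630.1 − 691.22 = 938.88 kg/h.

938.9 kg/h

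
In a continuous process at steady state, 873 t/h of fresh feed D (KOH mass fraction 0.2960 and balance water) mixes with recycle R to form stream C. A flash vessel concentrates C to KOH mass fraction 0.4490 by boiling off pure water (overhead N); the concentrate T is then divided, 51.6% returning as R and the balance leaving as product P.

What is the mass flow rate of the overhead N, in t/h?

297.5 t/h

Overall KOH balance (none leaves overhead): KOH in fresh feed = KOH in product, i.e. 873×0.296 = (1−0.516)·T·0.449.
T = 258.41/(0.449×0.484) = 1189.1 t/h.
Recycle R = 0.516×1189.1 = 613.57 t/h.
Combined feed C = 873 + 613.57 = 1486.6 t/h.
Overhead N = C − T = 1486.6 − 1189.1 = 297.48 t/h.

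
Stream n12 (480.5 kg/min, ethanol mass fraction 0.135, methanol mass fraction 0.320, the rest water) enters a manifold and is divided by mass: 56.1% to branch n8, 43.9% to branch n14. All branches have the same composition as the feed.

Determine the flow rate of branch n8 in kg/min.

Branch n8 flow = 0.561×480.5 = 269.56 kg/min.

269.6 kg/min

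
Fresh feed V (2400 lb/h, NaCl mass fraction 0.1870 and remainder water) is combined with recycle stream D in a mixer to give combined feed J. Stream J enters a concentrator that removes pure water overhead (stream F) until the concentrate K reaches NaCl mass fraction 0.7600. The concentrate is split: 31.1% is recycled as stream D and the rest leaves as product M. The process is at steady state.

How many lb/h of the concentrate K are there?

857.1 lb/h

Overall NaCl balance (none leaves overhead): NaCl in fresh feed = NaCl in product, i.e. 2400×0.187 = (1−0.311)·K·0.760.
K = 448.8/(0.760×0.689) = 857.08 lb/h.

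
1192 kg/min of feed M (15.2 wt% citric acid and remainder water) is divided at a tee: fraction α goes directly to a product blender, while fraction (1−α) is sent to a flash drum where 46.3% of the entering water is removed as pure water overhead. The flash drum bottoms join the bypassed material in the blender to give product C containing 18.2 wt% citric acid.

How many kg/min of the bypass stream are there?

All 1192×0.152 = 181.18 kg/min of citric acid reaches C, so C = 181.18/0.182 = 995.52 kg/min and vapour = 196.48 kg/min.
The evaporator receives (1−α)·1192 of feed at 0.848 water and removes 0.463 of that water:
0.463×0.848×(1−α)×1192 = 196.48
(1−α) = 196.48/468.01 = 0.4198;  α = 0.5802.
Bypass flow = 0.5802×1192 = 691.56 kg/min.

691.6 kg/min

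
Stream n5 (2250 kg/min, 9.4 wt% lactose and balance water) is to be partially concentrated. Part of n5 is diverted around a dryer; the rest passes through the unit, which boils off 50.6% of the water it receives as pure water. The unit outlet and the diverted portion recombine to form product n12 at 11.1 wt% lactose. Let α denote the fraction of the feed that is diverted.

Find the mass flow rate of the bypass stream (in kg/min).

1498 kg/min

All 2250×0.094 = 211.5 kg/min of lactose reaches n12, so n12 = 211.5/0.111 = 1905.4 kg/min and vapour = 344.59 kg/min.
The evaporator receives (1−α)·2250 of feed at 0.906 water and removes 0.506 of that water:
0.506×0.906×(1−α)×2250 = 344.59
(1−α) = 344.59/1031.5 = 0.3341;  α = 0.6659.
Bypass flow = 0.6659×2250 = 1498.3 kg/min.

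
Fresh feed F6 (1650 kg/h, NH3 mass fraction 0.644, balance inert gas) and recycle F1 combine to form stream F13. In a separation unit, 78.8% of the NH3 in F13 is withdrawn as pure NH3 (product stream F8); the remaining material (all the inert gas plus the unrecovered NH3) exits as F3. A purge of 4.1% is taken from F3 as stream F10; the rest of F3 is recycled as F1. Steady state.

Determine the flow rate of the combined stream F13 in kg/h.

15660 kg/h

inert gas enters only via F6 and leaves only via the purge: 1650×0.356 = 0.041×(inert gas in F3), and the separation unit passes all inert gas, so inert gas in F13 = inert gas in F3 = 14327 kg/h.
NH3 in F13: m_A = 1650×0.644 + (1−0.041)·(1−0.788)·m_A, so m_A = 1062.6/0.7967 = 1333.8 kg/h.
F13 = 1333.8 + 14327 = 15661 kg/h.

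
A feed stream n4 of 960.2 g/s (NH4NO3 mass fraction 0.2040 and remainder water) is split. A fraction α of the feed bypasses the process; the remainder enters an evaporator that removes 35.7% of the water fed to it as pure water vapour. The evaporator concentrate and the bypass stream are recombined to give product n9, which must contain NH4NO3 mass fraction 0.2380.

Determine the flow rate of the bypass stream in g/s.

All 960.2×0.204 = 195.88 g/s of NH4NO3 reaches n9, so n9 = 195.88/0.238 = 823.03 g/s and vapour = 137.17 g/s.
The evaporator receives (1−α)·960.2 of feed at 0.796 water and removes 0.357 of that water:
0.357×0.796×(1−α)×960.2 = 137.17
(1−α) = 137.17/272.86 = 0.5027;  α = 0.4973.
Bypass flow = 0.4973×960.2 = 477.49 g/s.

477.5 g/s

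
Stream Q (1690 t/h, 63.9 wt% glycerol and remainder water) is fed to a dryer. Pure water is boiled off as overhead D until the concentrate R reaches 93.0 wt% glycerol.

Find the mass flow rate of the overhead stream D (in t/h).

528.8 t/h

glycerol is conserved: 1690×0.639 = 1079.9 t/h all reports to the concentrate.
Concentrate = 1079.9/(target fraction) = 1161.2 t/h.
Overhead = 1690 − 1161.2 = 528.81 t/h.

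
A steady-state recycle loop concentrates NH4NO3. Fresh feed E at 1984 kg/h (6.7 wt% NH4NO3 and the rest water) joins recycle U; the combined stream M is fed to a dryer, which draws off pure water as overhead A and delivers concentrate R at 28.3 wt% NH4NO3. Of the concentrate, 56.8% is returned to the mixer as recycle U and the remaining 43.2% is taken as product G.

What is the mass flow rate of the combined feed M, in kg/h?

Overall NH4NO3 balance (none leaves overhead): NH4NO3 in fresh feed = NH4NO3 in product, i.e. 1984×0.067 = (1−0.568)·R·0.283.
R = 132.93/(0.283×0.432) = 1087.3 kg/h.
Recycle U = 0.568×1087.3 = 617.58 kg/h.
Combined feed M = 1984 + 617.58 = 2601.6 kg/h.

2602 kg/h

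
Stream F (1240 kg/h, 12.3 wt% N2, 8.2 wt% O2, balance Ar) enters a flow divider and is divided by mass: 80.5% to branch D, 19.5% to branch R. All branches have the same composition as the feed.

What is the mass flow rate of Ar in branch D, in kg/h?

Branch D total = 0.805×1240 = 998.2 kg/h.
Ar in D = 0.795×998.2 = 793.57 kg/h.

793.6 kg/h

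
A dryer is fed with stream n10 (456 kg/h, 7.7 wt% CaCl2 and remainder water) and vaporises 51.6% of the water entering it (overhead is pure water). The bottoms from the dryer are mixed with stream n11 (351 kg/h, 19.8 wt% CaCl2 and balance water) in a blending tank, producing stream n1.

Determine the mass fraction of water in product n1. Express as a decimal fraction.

0.823

Vapour removed = 0.516×0.923×456 = 217.18 kg/h; concentrate = 238.82 kg/h.
water reaching the mixer = 203.71 (from concentrate) + 351×0.802 = 485.21 kg/h.
Product flow = 238.82 + 351 = 589.82 kg/h; water fraction = 0.823.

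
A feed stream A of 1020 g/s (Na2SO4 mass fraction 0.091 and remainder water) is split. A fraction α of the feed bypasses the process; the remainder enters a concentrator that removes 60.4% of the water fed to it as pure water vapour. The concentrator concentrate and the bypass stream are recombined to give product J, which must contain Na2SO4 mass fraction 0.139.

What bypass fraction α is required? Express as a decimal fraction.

0.371

All 1020×0.091 = 92.82 g/s of Na2SO4 reaches J, so J = 92.82/0.139 = 667.77 g/s and vapour = 352.23 g/s.
The evaporator receives (1−α)·1020 of feed at 0.909 water and removes 0.604 of that water:
0.604×0.909×(1−α)×1020 = 352.23
(1−α) = 352.23/560.02 = 0.6290;  α = 0.3710.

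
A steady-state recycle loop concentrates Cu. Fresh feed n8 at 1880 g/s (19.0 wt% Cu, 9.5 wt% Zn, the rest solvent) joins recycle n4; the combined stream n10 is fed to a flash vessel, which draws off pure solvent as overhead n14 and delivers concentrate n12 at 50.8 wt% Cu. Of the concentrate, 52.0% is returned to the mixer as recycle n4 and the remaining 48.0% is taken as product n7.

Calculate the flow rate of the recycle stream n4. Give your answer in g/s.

761.7 g/s

Overall Cu balance (none leaves overhead): Cu in fresh feed = Cu in product, i.e. 1880×0.190 = (1−0.520)·n12·0.508.
n12 = 357.2/(0.508×0.480) = 1464.9 g/s.
Recycle n4 = 0.520×1464.9 = 761.75 g/s.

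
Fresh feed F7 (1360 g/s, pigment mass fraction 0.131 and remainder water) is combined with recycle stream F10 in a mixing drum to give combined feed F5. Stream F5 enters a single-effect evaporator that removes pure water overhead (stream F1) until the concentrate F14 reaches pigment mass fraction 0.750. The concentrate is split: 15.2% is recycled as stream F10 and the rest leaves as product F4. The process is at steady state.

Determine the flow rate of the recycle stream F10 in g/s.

42.58 g/s

Overall pigment balance (none leaves overhead): pigment in fresh feed = pigment in product, i.e. 1360×0.131 = (1−0.152)·F14·0.750.
F14 = 178.16/(0.750×0.848) = 280.13 g/s.
Recycle F10 = 0.152×280.13 = 42.579 g/s.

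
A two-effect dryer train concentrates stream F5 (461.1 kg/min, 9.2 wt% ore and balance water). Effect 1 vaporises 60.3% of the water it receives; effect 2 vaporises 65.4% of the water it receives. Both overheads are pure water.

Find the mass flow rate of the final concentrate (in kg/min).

99.93 kg/min

water in feed = 461.1×0.908 = 418.68 kg/min.
After stage 1: water left = (1−0.603)×418.68 = 166.22; stream total = 208.64 kg/min.
After stage 2: water left = (1−0.654)×166.22 = 57.511; final concentrate = 99.932 kg/min.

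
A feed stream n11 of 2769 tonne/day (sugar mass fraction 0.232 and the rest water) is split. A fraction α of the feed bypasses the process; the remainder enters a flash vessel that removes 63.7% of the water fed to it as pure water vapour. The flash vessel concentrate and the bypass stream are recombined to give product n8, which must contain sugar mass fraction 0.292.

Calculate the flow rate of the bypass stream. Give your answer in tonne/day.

All 2769×0.232 = 642.41 tonne/day of sugar reaches n8, so n8 = 642.41/0.292 = 2200 tonne/day and vapour = 568.97 tonne/day.
The evaporator receives (1−α)·2769 of feed at 0.768 water and removes 0.637 of that water:
0.637×0.768×(1−α)×2769 = 568.97
(1−α) = 568.97/1354.6 = 0.4200;  α = 0.5800.
Bypass flow = 0.5800×2769 = 1606 tonne/day.

1606 tonne/day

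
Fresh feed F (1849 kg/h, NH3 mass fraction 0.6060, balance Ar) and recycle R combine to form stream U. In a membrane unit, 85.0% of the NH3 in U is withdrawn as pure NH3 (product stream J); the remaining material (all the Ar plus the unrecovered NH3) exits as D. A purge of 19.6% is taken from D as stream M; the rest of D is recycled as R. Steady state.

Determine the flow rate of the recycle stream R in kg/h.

Ar enters only via F and leaves only via the purge: 1849×0.394 = 0.196×(Ar in D), and the membrane unit passes all Ar, so Ar in U = Ar in D = 3716.9 kg/h.
NH3 in U: m_A = 1849×0.606 + (1−0.196)·(1−0.850)·m_A, so m_A = 1120.5/0.8794 = 1274.2 kg/h.
D = (1−0.850)×1274.2 + 3716.9 = 3908 kg/h.
Recycle R = (1−0.196)×3908 = 3142 kg/h.

3142 kg/h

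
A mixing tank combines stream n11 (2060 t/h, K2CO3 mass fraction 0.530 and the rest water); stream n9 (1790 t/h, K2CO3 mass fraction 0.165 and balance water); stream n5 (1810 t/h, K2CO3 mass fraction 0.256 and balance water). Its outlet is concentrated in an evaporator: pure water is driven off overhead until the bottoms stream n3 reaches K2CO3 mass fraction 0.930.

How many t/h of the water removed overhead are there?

3670 t/h

K2CO3 entering = 2060×0.530 + 1790×0.165 + 1810×0.256 = 1850.5 t/h.
All K2CO3 reports to n3, so n3 = 1850.5/0.930 = 1989.8 t/h.
Total feed = 5660 t/h; overhead = 5660 − 1989.8 = 3670.2 t/h.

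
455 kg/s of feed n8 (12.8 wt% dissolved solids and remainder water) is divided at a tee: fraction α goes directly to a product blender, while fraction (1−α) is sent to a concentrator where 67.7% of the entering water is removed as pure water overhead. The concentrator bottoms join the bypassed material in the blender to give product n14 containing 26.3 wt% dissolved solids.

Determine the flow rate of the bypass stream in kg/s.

All 455×0.128 = 58.24 kg/s of dissolved solids reaches n14, so n14 = 58.24/0.263 = 221.44 kg/s and vapour = 233.56 kg/s.
The evaporator receives (1−α)·455 of feed at 0.872 water and removes 0.677 of that water:
0.677×0.872×(1−α)×455 = 233.56
(1−α) = 233.56/268.61 = 0.8695;  α = 0.1305.
Bypass flow = 0.1305×455 = 59.375 kg/s.

59.37 kg/s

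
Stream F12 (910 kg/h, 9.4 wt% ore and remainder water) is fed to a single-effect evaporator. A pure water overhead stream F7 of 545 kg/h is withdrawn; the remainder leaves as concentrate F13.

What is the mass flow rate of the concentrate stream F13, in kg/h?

Concentrate = 910 − 545 = 365 kg/h.

365 kg/h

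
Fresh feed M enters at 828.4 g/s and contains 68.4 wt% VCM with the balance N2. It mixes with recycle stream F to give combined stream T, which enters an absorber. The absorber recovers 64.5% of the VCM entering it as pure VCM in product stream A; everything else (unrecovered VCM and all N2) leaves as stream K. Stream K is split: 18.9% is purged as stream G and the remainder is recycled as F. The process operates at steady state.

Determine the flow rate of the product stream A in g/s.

VCM in T: m_A = 828.4×0.684 + (1−0.189)·(1−0.645)·m_A, so m_A = 566.63/0.7121 = 795.72 g/s.
Product A = 0.645×795.72 = 513.24 g/s.

513.2 g/s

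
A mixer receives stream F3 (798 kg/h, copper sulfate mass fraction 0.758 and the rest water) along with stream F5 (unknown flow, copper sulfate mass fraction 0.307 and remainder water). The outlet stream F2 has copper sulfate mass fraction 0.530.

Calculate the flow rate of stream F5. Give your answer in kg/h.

815.9 kg/h

Let F5 be the unknown flow. Total out = 798 + F5.
copper sulfate balance: 604.88 + 0.307·F5 = 0.530·(798 + F5)
(0.307 − 0.530)·F5 = 0.530×798 − 604.88 = -181.94
F5 = -181.94 / -0.223 = 815.89 kg/h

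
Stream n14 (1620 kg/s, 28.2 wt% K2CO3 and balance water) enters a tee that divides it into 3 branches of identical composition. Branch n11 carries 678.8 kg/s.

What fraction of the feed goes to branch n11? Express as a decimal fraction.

Fraction to n11 = 678.8/1620 = 0.4190.

0.419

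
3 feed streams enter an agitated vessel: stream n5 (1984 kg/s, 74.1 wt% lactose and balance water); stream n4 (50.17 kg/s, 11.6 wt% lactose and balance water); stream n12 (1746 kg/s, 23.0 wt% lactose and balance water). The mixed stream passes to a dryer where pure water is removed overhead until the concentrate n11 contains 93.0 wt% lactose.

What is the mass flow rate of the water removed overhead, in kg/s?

1761 kg/s

lactose entering = 1984×0.741 + 50.17×0.116 + 1746×0.230 = 1877.5 kg/s.
All lactose reports to n11, so n11 = 1877.5/0.930 = 2018.9 kg/s.
Total feed = 3780.2 kg/s; overhead = 3780.2 − 2018.9 = 1761.3 kg/s.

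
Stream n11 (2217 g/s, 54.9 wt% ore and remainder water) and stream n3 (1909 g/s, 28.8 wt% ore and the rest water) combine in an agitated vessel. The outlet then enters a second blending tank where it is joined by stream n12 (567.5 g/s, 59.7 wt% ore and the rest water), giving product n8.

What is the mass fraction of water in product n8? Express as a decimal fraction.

Overall, product flow = 4693.5 g/s.
water in = 2217×0.451 + 1909×0.712 + 567.5×0.403 = 2587.8 g/s.
water fraction in n8 = 0.5514.

0.5514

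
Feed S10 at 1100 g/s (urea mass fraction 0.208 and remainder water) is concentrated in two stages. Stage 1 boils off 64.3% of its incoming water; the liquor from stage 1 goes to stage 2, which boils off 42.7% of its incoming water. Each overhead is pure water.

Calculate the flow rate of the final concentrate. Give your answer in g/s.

407 g/s

water in feed = 1100×0.792 = 871.2 g/s.
After stage 1: water left = (1−0.643)×871.2 = 311.02; stream total = 539.82 g/s.
After stage 2: water left = (1−0.427)×311.02 = 178.21; final concentrate = 407.01 g/s.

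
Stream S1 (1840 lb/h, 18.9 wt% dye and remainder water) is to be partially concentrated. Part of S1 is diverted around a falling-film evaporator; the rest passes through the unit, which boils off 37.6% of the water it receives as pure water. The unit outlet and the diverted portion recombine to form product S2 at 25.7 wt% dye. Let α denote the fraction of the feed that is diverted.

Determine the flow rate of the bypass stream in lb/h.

All 1840×0.189 = 347.76 lb/h of dye reaches S2, so S2 = 347.76/0.257 = 1353.2 lb/h and vapour = 486.85 lb/h.
The evaporator receives (1−α)·1840 of feed at 0.811 water and removes 0.376 of that water:
0.376×0.811×(1−α)×1840 = 486.85
(1−α) = 486.85/561.08 = 0.8677;  α = 0.1323.
Bypass flow = 0.1323×1840 = 243.44 lb/h.

243.4 lb/h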